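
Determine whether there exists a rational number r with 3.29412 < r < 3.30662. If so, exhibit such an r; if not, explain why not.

Scale by 10: the interval becomes (32.94120, 33.06620), which contains the integer 33.
Dividing back, 3.29412 < 33/10 < 3.30662, and 33/10 is rational.

r = 33/10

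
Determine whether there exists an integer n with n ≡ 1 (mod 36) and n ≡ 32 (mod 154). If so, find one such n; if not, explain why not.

There is no such integer.

Reduce both congruences modulo 2, which divides 36 and 154: they say n ≡ 1 (mod 2) and n ≡ 32 (mod 2).
However 1 ≡ 1 and 32 ≡ 0 (mod 2), and 1 ≠ 0.
Therefore no such n exists.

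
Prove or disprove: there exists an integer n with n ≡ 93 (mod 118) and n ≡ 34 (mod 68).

Reduce both congruences modulo 2, which divides 118 and 68: they say n ≡ 93 (mod 2) and n ≡ 34 (mod 2).
However 93 ≡ 1 and 34 ≡ 0 (mod 2), and 1 ≠ 0.
So no integer satisfies both congruences.

There is no such integer.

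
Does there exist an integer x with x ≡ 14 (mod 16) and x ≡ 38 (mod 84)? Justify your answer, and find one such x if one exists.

x = 206

Here gcd(16, 84) = 4, and both 14 and 38 leave remainder 2 mod 4, so the system is consistent.
Put x = 14 + 16t, so we need 16t ≡ 24 (mod 84), equivalently (divide by 4) 4t ≡ 6 (mod 21).
Since 4·16 = 64 = 3·21 + 1, the inverse of 4 mod 21 is 16.
Therefore t ≡ 16·6 = 96 ≡ 12 (mod 21).
Then x = 14 + 16·12 = 206.
Check: 206 mod 16 = 14, 206 mod 84 = 38. ✓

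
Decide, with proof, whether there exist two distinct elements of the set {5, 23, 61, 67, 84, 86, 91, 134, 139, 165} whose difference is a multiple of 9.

5 and 23 are such a pair.

Both 5 and 23 leave remainder 5 on division by 9; their difference 18 = 2·9 is a multiple of 9.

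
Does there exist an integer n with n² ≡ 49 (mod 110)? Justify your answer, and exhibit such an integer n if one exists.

n = 37 works: 37² = 1369, and 1369 − 49 = 1320 = 12·110.

n = 37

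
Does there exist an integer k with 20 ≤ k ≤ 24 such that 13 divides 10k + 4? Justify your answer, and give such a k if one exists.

k = 23

Try k = 23: 10·23 + 4 = 234 = 18·13, which is divisible by 13.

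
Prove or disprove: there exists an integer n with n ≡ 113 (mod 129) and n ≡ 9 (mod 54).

Both moduli are multiples of 3 = gcd(129, 54), so any solution would satisfy n ≡ 113 and n ≡ 9 modulo 3 simultaneously.
However 113 ≡ 2 and 9 ≡ 0 (mod 3), and 2 ≠ 0.
So no integer satisfies both congruences.

There is no such integer.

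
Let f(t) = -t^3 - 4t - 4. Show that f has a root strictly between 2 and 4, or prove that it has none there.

Evaluate at the endpoints: f(2) = -20, f(4) = -84 — same sign (negative).
f'(t) = -3t^2 - 4 has discriminant 0² − 4·(-3)·(-4) = -48 < 0, so f' has no real roots and is negative for every real t.
Hence f is strictly decreasing on ℝ, and in particular on [2, 4]. A strictly monotone function with same-sign endpoint values stays negative on the whole interval, so f has no zero in (2, 4).

No such root exists.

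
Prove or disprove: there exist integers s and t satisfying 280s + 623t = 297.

There are no such integers.

Any value of 280s + 623t is a multiple of gcd(280, 623) = 7.
But 297 = 7·42 + 3, so 7 ∤ 297.
Hence no integers s, t satisfy the equation.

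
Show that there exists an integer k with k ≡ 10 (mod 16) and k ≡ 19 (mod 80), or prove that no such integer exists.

No such integer exists.

gcd(16, 80) = 16. If k ≡ 10 (mod 16) and k ≡ 19 (mod 80), then k ≡ 10 (mod 16) and k ≡ 19 (mod 16).
These are incompatible: 10 − 19 = -9 is not divisible by 16.
So no integer satisfies both congruences.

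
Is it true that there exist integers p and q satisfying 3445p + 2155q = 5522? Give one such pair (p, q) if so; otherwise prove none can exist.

No such integers exist.

gcd(3445, 2155) = 5, so every integer of the form 3445p + 2155q is a multiple of 5.
But 5522 = 5·1104 + 2, so 5 ∤ 5522.
Hence no integers p, q satisfy the equation.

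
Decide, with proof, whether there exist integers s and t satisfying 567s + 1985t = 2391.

567 and 1985 are coprime, so 567s + 1985t ranges over all of ℤ.
Run the Euclidean algorithm on 1985 and 567: 1985 = 3·567 + 284, 567 = 1·284 + 283, 284 = 1·283 + 1, 283 = 283·1 + 0.
Back-substituting, 1 = 284 − 1·283 = 284 − (567 − 1·284) = −567 + 2·284 = −567 + 2·(1985 − 3·567) = 2·1985 − 7·567; that is, 567·(-7) + 1985·2 = 1.
Times 2391: 567·(-16737) + 1985·4782 = 2391, so (-16737, 4782) solves it.
Adding 9·1985 to s and subtracting 9·567 from t gives the tidier solution (1128, -321).
Indeed 567·1128 + 1985·(-321) = 639576 − 637185 = 2391.

s = 1128, t = -321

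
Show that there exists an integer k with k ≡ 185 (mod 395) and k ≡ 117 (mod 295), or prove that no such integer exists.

No, no such integer exists.

Both moduli are multiples of 5 = gcd(395, 295), so any solution would satisfy k ≡ 185 and k ≡ 117 modulo 5 simultaneously.
These are incompatible: 185 − 117 = 68 is not divisible by 5.
Hence the system has no solution.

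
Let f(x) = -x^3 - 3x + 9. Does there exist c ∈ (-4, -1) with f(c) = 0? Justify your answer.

No.

f(-4) = 85 and f(-1) = 13, both positive.
f'(x) = -3x^2 - 3 has discriminant 0² − 4·(-3)·(-3) = -36 < 0, so f' has no real roots and is negative for every real x.
Hence f is strictly decreasing on ℝ, and in particular on [-4, -1]. A strictly monotone function with same-sign endpoint values stays positive on the whole interval, so f has no zero in (-4, -1).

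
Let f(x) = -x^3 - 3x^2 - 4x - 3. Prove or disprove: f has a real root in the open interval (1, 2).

f(1) = -11 and f(2) = -31, both negative.
f'(x) = -3x^2 - 6x - 4 has discriminant (-6)² − 4·(-3)·(-4) = -12 < 0, so f' has no real roots and is negative for every real x.
So f is strictly decreasing; between 1 and 2 its values lie between f(1) = -11 and f(2) = -31, all negative. Therefore f has no root in (1, 2).

No such root exists.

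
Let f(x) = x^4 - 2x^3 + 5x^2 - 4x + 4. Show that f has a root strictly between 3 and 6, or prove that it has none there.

f(3) = 64 and f(6) = 1024, both positive, so a sign-change argument is unavailable; we show f keeps this sign on the whole interval.
Shift to the endpoint 3: with x = 3 + u (0 < u < 3), one computes f(3 + u) = u^4 + 10u^3 + 41u^2 + 80u + 64.
The nonzero coefficients here are all positive, so for u > 0 every term is positive (or zero), and the constant term 64 is strictly positive.
Therefore f(x) > 0 throughout (3, 6), and f has no zero there.

f has no root in that interval.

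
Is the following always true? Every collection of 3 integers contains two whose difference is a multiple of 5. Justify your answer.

No; for instance {18, 19, 20} is a counterexample.

Take the 3 consecutive integers 18, 19, 20: their residues mod 5 are all distinct because 3 ≤ 5.
No two share a residue, so no pair has difference divisible by 5; the claim fails for this set.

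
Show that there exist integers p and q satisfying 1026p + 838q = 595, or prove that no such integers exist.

Both 1026 and 838 are divisible by gcd(1026, 838) = 2, hence so is any combination 1026p + 838q.
But 595 is not a multiple of 2 (it leaves remainder 1).
Therefore 1026p + 838q = 595 has no solution in integers.

There are no such integers.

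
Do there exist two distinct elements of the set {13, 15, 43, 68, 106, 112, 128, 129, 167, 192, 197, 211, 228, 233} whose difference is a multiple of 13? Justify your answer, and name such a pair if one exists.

15 mod 13 = 2 and 106 mod 13 = 2, so 106 − 15 = 91 = 7·13.

Yes: 15 and 106.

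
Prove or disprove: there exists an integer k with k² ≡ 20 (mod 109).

k = 67 works: 67² = 4489, and 4489 − 20 = 4469 = 41·109.

k = 67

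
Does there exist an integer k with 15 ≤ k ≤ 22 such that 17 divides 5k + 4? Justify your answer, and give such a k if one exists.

There is no such integer k in that range.

For k = 15, 16, …, 22 the values of 5k + 4 modulo 17 are 11, 16, 4, 9, 14, 2, 7, 12 respectively.
Since 0 is absent from this list, 17 ∤ 5k + 4 for every k with 15 ≤ k ≤ 22.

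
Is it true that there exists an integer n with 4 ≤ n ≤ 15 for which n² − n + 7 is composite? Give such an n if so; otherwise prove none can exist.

At n = 5: 5² − 5 + 7 = 27 = 3·9, which is composite.

n = 5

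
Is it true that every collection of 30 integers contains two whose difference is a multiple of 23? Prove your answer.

Yes.

Each integer lies in one of the 23 residue classes modulo 23.
Since 30 > 23, two of the 30 integers must share a residue class by the pigeonhole principle; call them a and b.
Their difference a − b is then a multiple of 23.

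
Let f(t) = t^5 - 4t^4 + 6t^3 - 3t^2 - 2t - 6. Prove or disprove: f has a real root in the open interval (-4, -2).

f has no root in that interval.

The endpoint values f(-4) = -2478 and f(-2) = -158 are both negative. Claim: f(t) < 0 for every t in (-4, -2).
Shift to the endpoint -2: with t = -2 − u (0 < u < 2), one computes f(-2 − u) = -u^5 - 14u^4 - 78u^3 - 215u^2 - 290u - 158.
The nonzero coefficients here are all negative, so for u > 0 every term is negative (or zero), and the constant term -158 is strictly negative.
Therefore f(t) < 0 throughout (-4, -2), and f has no zero there.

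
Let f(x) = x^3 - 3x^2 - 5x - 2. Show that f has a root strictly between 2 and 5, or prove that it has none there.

f(2) = -16 and f(5) = 23, which have opposite signs.
As a polynomial, f is continuous on every closed interval.
By the Intermediate Value Theorem f must vanish at some point of (2, 5).

Yes, f has a root in the interval.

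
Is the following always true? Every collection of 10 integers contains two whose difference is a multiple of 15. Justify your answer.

No, the set {13, 14, 15, 16, 17, 18, 19, 20, 21, 22} is a counterexample.

Try 10 consecutive integers, 13, 14, …, 22. Their remainders mod 15 are 13, 14, 0, 1, 2, 3, 4, 5, 6, 7 — pairwise different, as any 10 ≤ 15 consecutive integers have distinct residues.
Any two of them differ by at most 9 < 15 and by at least 1, so no difference is a multiple of 15.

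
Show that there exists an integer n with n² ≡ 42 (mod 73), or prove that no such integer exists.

Apply Euler's criterion with the prime 73: 42 is a quadratic residue iff 42^36 ≡ 1 (mod 73), and a non-residue iff it is ≡ −1.
Repeated squaring mod 73: 42^2 = 1764 ≡ 12; 42^4 ≡ 12² = 144 ≡ 71; 42^8 ≡ 71² = 5041 ≡ 4; 42^16 ≡ 4² = 16 ≡ 16; 42^32 ≡ 16² = 256 ≡ 37.
Since 36 = 32 + 4, 42^36 ≡ 37 · 71; multiplying out mod 73: 37·71 = 2627 ≡ 72. Thus 42^36 ≡ 72 ≡ −1 (mod 73).
The value −1 means 42 is a non-residue modulo 73, so n² ≡ 42 (mod 73) is impossible.

There is no such integer.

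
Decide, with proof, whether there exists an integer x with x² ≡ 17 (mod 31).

Apply Euler's criterion with the prime 31: 17 is a quadratic residue iff 17^15 ≡ 1 (mod 31), and a non-residue iff it is ≡ −1.
Repeated squaring mod 31: 17^2 = 289 ≡ 10; 17^4 ≡ 10² = 100 ≡ 7; 17^8 ≡ 7² = 49 ≡ 18.
Since 15 = 8 + 4 + 2 + 1, 17^15 ≡ 18 · 7 · 10 · 17; multiplying out mod 31: 18·7 = 126 ≡ 2, then 2·10 = 20 ≡ 20, then 20·17 = 340 ≡ 30. Thus 17^15 ≡ 30 ≡ −1 (mod 31).
By Euler's criterion 17 is a quadratic non-residue mod 31: no x satisfies x² ≡ 17 (mod 31).

No, no such integer exists.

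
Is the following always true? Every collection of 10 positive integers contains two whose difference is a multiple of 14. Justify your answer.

Consider the 10 integers 6, 7, …, 15. They lie in distinct residue classes modulo 14, since 10 ≤ 14.
No two share a residue, so no pair has difference divisible by 14; the claim fails for this set.

No, the set {6, 7, 8, 9, 10, 11, 12, 13, 14, 15} is a counterexample.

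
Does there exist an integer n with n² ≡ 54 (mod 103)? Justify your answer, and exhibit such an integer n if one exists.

No, no such integer exists.

Apply Euler's criterion with the prime 103: 54 is a quadratic residue iff 54^51 ≡ 1 (mod 103), and a non-residue iff it is ≡ −1.
Repeated squaring mod 103: 54^2 = 2916 ≡ 32; 54^4 ≡ 32² = 1024 ≡ 97; 54^8 ≡ 97² = 9409 ≡ 36; 54^16 ≡ 36² = 1296 ≡ 60; 54^32 ≡ 60² = 3600 ≡ 98.
Since 51 = 32 + 16 + 2 + 1, 54^51 ≡ 98 · 60 · 32 · 54; multiplying out mod 103: 98·60 = 5880 ≡ 9, then 9·32 = 288 ≡ 82, then 82·54 = 4428 ≡ 102. Thus 54^51 ≡ 102 ≡ −1 (mod 103).
By Euler's criterion 54 is a quadratic non-residue mod 103: no n satisfies n² ≡ 54 (mod 103).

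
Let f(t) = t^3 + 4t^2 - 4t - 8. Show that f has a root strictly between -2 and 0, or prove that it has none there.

Yes, f has a root in the interval.

f(-2) = 8 and f(0) = -8, which have opposite signs.
As a polynomial, f is continuous on every closed interval.
By the Intermediate Value Theorem, f takes the value 0 somewhere in the open interval.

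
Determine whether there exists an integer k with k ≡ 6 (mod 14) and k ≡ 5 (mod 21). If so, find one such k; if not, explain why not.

No, no such integer exists.

Both moduli are multiples of 7 = gcd(14, 21), so any solution would satisfy k ≡ 6 and k ≡ 5 modulo 7 simultaneously.
But 6 mod 7 = 6 while 5 mod 7 = 5, a contradiction.
So no integer satisfies both congruences.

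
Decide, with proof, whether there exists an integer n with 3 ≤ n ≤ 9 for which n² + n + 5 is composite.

n = 8

At n = 8: 8² + 8 + 5 = 77 = 7·11, which is composite.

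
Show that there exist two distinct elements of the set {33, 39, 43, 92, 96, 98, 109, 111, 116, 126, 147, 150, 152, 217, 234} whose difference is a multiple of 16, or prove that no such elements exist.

Residues mod 16: 33↦1, 39↦7, 43↦11, 92↦12, 96↦0, 98↦2, 109↦13, 111↦15, 116↦4, 126↦14, 147↦3, 150↦6, 152↦8, 217↦9, 234↦10.
All 15 residues are distinct, so no two elements differ by a multiple of 16.

There is no such pair.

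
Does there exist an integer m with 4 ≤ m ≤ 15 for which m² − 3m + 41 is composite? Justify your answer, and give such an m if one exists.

m = 7

At m = 7: 7² − 3·7 + 41 = 69 = 3·23, which is composite.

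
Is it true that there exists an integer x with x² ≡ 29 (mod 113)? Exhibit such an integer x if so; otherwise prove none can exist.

No, no such integer exists.

113 is prime, so by Euler's criterion 29 is a square mod 113 iff 29^((113−1)/2) = 29^56 ≡ 1 (mod 113).
Repeated squaring mod 113: 29^2 = 841 ≡ 50; 29^4 ≡ 50² = 2500 ≡ 14; 29^8 ≡ 14² = 196 ≡ 83; 29^16 ≡ 83² = 6889 ≡ 109; 29^32 ≡ 109² = 11881 ≡ 16.
Since 56 = 32 + 16 + 8, 29^56 ≡ 16 · 109 · 83; multiplying out mod 113: 16·109 = 1744 ≡ 49, then 49·83 = 4067 ≡ 112. Thus 29^56 ≡ 112 ≡ −1 (mod 113).
The value −1 means 29 is a non-residue modulo 113, so x² ≡ 29 (mod 113) is impossible.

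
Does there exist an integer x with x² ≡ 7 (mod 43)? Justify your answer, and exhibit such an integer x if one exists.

No, no such integer exists.

Apply Euler's criterion with the prime 43: 7 is a quadratic residue iff 7^21 ≡ 1 (mod 43), and a non-residue iff it is ≡ −1.
Squaring successively (mod 43): 7^2 = 49 ≡ 6; 7^4 ≡ 6² = 36 ≡ 36; 7^8 ≡ 36² = 1296 ≡ 6; 7^16 ≡ 6² = 36 ≡ 36.
Since 21 = 16 + 4 + 1, 7^21 ≡ 36 · 36 · 7; multiplying out mod 43: 36·36 = 1296 ≡ 6, then 6·7 = 42 ≡ 42. Thus 7^21 ≡ 42 ≡ −1 (mod 43).
By Euler's criterion 7 is a quadratic non-residue mod 43: no x satisfies x² ≡ 7 (mod 43).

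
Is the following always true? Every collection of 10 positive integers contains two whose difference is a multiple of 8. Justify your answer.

Each integer lies in one of the 8 residue classes modulo 8.
Since 10 > 8, two of the 10 integers must share a residue class by the pigeonhole principle; call them a and b.
Then a ≡ b (mod 8), i.e. 8 ∣ (a − b).

Yes.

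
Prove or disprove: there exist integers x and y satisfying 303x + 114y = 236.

gcd(303, 114) = 3, so every integer of the form 303x + 114y is a multiple of 3.
But 236 = 3·78 + 2, so 3 ∤ 236.
So the equation is unsolvable over ℤ.

No such integers exist.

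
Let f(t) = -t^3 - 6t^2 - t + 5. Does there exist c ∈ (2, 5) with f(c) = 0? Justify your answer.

No such root exists.

f(2) = -29 and f(5) = -275, both negative, so a sign-change argument is unavailable; we show f keeps this sign on the whole interval.
Substitute t = 2 + u, where 0 < u < 3 on the interval. Expanding, f(2 + u) = -u^3 - 12u^2 - 37u - 29.
All 4 nonzero coefficients of this polynomial in u are negative; hence for u > 0 the value is a sum of negative terms (the constant -29 among them).
Therefore f(t) < 0 throughout (2, 5), and f has no zero there.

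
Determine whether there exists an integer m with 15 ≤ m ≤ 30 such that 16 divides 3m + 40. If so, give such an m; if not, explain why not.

Scanning upward from m = 15 gives 85, 88, 91, 94, 97, 100, 103, 106, 109, none divisible by 16. At m = 24 we get 3·24 + 40 = 112, and 112 = 16·7.

m = 24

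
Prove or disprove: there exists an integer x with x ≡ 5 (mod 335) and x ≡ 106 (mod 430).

Both moduli are multiples of 5 = gcd(335, 430), so any solution would satisfy x ≡ 5 and x ≡ 106 modulo 5 simultaneously.
These are incompatible: 5 − 106 = -101 is not divisible by 5.
So no integer satisfies both congruences.

No, no such integer exists.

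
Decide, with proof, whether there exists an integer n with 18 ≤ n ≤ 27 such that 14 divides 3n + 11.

At n = 18, 3·18 + 11 = 65 ≡ 9 (mod 14), and each step in n adds 3, giving residues 9, 12, 1, 4, 7, 10, 13, 2, 5, 8 for n = 18, 19, …, 27.
None is 0, so 14 never divides 3n + 11 on this range.

No such integer n in that range exists.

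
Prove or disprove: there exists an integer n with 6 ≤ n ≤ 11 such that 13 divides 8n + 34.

There is no such integer n in that range.

The values of 8n + 34 for n = 6, 7, …, 11 are 82, 90, 98, 106, 114, 122; reduced mod 13 these are 4, 12, 7, 2, 10, 5.
The residue 0 does not occur, so no n in [6, 11] makes 8n + 34 a multiple of 13.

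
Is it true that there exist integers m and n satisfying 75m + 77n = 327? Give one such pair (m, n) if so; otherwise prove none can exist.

Since gcd(75, 77) = 1, every integer is an integer combination of 75 and 77.
Dividing repeatedly: 77 = 1·75 + 2, 75 = 37·2 + 1, 2 = 2·1 + 0.
Working back up the chain: 1 = 75 − 37·2 = 75 − 37·(77 − 1·75) = −37·77 + 38·75. So 75·38 + 77·(-37) = 1.
Times 327: 75·12426 + 77·(-12099) = 327, so (12426, -12099) solves it.
Shifting by a multiple of (77, −75) keeps it a solution: m = 12426 − 161·77 = 29, n = -12099 + 161·75 = -24.
Check: 75·29 + 77·(-24) = 2175 − 1848 = 327. ✓

m = 29, n = -24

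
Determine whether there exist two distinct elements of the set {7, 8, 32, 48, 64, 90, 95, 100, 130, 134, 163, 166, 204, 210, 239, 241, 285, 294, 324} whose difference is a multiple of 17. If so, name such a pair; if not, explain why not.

32 mod 17 = 15 and 100 mod 17 = 15, so 100 − 32 = 68 = 4·17.

32 and 100 are such a pair.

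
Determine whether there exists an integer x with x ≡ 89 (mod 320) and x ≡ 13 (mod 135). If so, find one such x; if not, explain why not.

Reduce both congruences modulo 5, which divides 320 and 135: they say x ≡ 89 (mod 5) and x ≡ 13 (mod 5).
But 89 mod 5 = 4 while 13 mod 5 = 3, a contradiction.
Therefore no such x exists.

No such integer exists.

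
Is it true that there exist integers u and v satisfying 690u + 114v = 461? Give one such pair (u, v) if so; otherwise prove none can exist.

There are no such integers.

Any value of 690u + 114v is a multiple of gcd(690, 114) = 6.
However 461 leaves remainder 5 on division by 6.
So the equation is unsolvable over ℤ.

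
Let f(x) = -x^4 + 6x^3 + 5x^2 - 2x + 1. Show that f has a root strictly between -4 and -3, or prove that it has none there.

The endpoint values f(-4) = -551 and f(-3) = -191 are both negative. Claim: f(x) < 0 for every x in (-4, -3).
Substitute x = -3 − u, where 0 < u < 1 on the interval. Expanding, f(-3 − u) = -u^4 - 18u^3 - 103u^2 - 238u - 191.
All 5 nonzero coefficients of this polynomial in u are negative; hence for u > 0 the value is a sum of negative terms (the constant -191 among them).
So f is strictly negative on (-4, -3); no root exists in the interval.

No such root exists.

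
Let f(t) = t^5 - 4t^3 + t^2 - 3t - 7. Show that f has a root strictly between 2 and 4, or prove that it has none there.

f(2) = -9 and f(4) = 765, which have opposite signs.
As a polynomial, f is continuous on every closed interval.
By the Intermediate Value Theorem, f takes the value 0 somewhere in the open interval.

Such a root exists.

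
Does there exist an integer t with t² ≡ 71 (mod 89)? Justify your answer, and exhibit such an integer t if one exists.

t = 58 works: 58² = 3364, and 3364 − 71 = 3293 = 37·89.

t = 58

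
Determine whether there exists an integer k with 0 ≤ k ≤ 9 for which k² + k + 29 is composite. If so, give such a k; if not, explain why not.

At k = 2: 2² + 2 + 29 = 35 = 5·7, which is composite.

k = 2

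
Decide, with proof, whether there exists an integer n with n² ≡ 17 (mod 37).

No, no such integer exists.

Apply Euler's criterion with the prime 37: 17 is a quadratic residue iff 17^18 ≡ 1 (mod 37), and a non-residue iff it is ≡ −1.
Repeated squaring mod 37: 17^2 = 289 ≡ 30; 17^4 ≡ 30² = 900 ≡ 12; 17^8 ≡ 12² = 144 ≡ 33; 17^16 ≡ 33² = 1089 ≡ 16.
Since 18 = 16 + 2, 17^18 ≡ 16 · 30; multiplying out mod 37: 16·30 = 480 ≡ 36. Thus 17^18 ≡ 36 ≡ −1 (mod 37).
The value −1 means 17 is a non-residue modulo 37, so n² ≡ 17 (mod 37) is impossible.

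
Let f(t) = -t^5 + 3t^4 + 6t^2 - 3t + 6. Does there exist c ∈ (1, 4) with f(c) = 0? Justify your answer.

f(1) = 11 and f(4) = -166, which have opposite signs.
As a polynomial, f is continuous on every closed interval.
The Intermediate Value Theorem then guarantees some c ∈ (1, 4) with f(c) = 0.

Yes, such a c exists.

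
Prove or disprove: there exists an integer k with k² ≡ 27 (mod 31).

31 is prime, so by Euler's criterion 27 is a square mod 31 iff 27^((31−1)/2) = 27^15 ≡ 1 (mod 31).
Repeated squaring mod 31: 27^2 = 729 ≡ 16; 27^4 ≡ 16² = 256 ≡ 8; 27^8 ≡ 8² = 64 ≡ 2.
Since 15 = 8 + 4 + 2 + 1, 27^15 ≡ 2 · 8 · 16 · 27; multiplying out mod 31: 2·8 = 16 ≡ 16, then 16·16 = 256 ≡ 8, then 8·27 = 216 ≡ 30. Thus 27^15 ≡ 30 ≡ −1 (mod 31).
The value −1 means 27 is a non-residue modulo 31, so k² ≡ 27 (mod 31) is impossible.

There is no such integer.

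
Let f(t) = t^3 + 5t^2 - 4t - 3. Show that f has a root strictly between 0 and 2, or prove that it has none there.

f(0) = -3 and f(2) = 17, which have opposite signs.
Since f is a polynomial it is continuous on [0, 2].
By the Intermediate Value Theorem f must vanish at some point of (0, 2).

Yes, f has a root in the interval.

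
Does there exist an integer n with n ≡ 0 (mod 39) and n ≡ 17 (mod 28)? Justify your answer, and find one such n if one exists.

n = 1053

Since 39 and 28 share no common factor, CRT says the pair of congruences has a solution (unique mod 1092).
Any solution of the first congruence is n = 0 + 39t; substituting into the second, 39t ≡ 17 − 0 ≡ 17 (mod 28).
39 ≡ 11 (mod 28), so this reads 11t ≡ 17 (mod 28). Since 11·23 = 253 = 9·28 + 1, the inverse of 11 mod 28 is 23.
Multiplying by 23: t ≡ 23·17 = 391 ≡ 27 (mod 28).
Taking t = 27 gives n = 0 + 39·27 = 1053.
Verify: 1053 = 27·39 + 0 and 1053 = 37·28 + 17. ✓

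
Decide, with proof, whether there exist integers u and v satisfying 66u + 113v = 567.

u = 24, v = -9

66 and 113 are coprime, so 66u + 113v ranges over all of ℤ.
Run the Euclidean algorithm on 113 and 66: 113 = 1·66 + 47, 66 = 1·47 + 19, 47 = 2·19 + 9, 19 = 2·9 + 1, 9 = 9·1 + 0.
Unwinding: 1 = 19 − 2·9 = 19 − 2·(47 − 2·19) = −2·47 + 5·19 = −2·47 + 5·(66 − 1·47) = 5·66 − 7·47 = 5·66 − 7·(113 − 1·66) = −7·113 + 12·66, i.e. 66·12 + 113·(-7) = 1.
Times 567: 66·6804 + 113·(-3969) = 567, so (6804, -3969) solves it.
The general solution is u = 6804 + 113k, v = -3969 − 66k; taking k = -60 gives the smaller pair u = 24, v = -9.
Indeed 66·24 + 113·(-9) = 1584 − 1017 = 567.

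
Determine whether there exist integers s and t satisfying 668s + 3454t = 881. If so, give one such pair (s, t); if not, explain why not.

There are no such integers.

gcd(668, 3454) = 2, so every integer of the form 668s + 3454t is a multiple of 2.
But 881 = 2·440 + 1, so 2 ∤ 881.
Therefore 668s + 3454t = 881 has no solution in integers.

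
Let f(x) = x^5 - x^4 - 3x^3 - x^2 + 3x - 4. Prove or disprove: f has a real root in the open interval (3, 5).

The endpoint values f(3) = 77 and f(5) = 2111 are both positive. Claim: f(x) > 0 for every x in (3, 5).
Shift to the endpoint 3: with x = 3 + u (0 < u < 2), one computes f(3 + u) = u^5 + 14u^4 + 75u^3 + 188u^2 + 213u + 77.
All 6 nonzero coefficients of this polynomial in u are positive; hence for u > 0 the value is a sum of positive terms (the constant 77 among them).
So f is strictly positive on (3, 5); no root exists in the interval.

No.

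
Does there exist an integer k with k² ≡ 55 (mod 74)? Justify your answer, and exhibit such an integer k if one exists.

No, no such integer exists.

Reduce modulo the prime factor 37 of 74: any solution would satisfy k² ≡ 18 (mod 37).
Apply Euler's criterion with the prime 37: 18 is a quadratic residue iff 18^18 ≡ 1 (mod 37), and a non-residue iff it is ≡ −1.
Repeated squaring mod 37: 18^2 = 324 ≡ 28; 18^4 ≡ 28² = 784 ≡ 7; 18^8 ≡ 7² = 49 ≡ 12; 18^16 ≡ 12² = 144 ≡ 33.
Since 18 = 16 + 2, 18^18 ≡ 33 · 28; multiplying out mod 37: 33·28 = 924 ≡ 36. Thus 18^18 ≡ 36 ≡ −1 (mod 37).
The value −1 means 18 is a non-residue modulo 37, so k² ≡ 18 (mod 37) is impossible.
So 18 is not a square mod 37, and hence 55 is not a square mod 74.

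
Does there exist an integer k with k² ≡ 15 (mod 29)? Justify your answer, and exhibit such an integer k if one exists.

Apply Euler's criterion with the prime 29: 15 is a quadratic residue iff 15^14 ≡ 1 (mod 29), and a non-residue iff it is ≡ −1.
Repeated squaring mod 29: 15^2 = 225 ≡ 22; 15^4 ≡ 22² = 484 ≡ 20; 15^8 ≡ 20² = 400 ≡ 23.
Since 14 = 8 + 4 + 2, 15^14 ≡ 23 · 20 · 22; multiplying out mod 29: 23·20 = 460 ≡ 25, then 25·22 = 550 ≡ 28. Thus 15^14 ≡ 28 ≡ −1 (mod 29).
By Euler's criterion 15 is a quadratic non-residue mod 29: no k satisfies k² ≡ 15 (mod 29).

There is no such integer.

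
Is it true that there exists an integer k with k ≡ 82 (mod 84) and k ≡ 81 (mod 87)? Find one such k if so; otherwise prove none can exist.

Reduce both congruences modulo 3, which divides 84 and 87: they say k ≡ 82 (mod 3) and k ≡ 81 (mod 3).
But 82 mod 3 = 1 while 81 mod 3 = 0, a contradiction.
Hence the system has no solution.

There is no such integer.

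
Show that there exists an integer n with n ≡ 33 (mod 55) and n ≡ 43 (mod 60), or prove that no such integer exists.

Here gcd(55, 60) = 5, and both 33 and 43 leave remainder 3 mod 5, so the system is consistent.
Write n = 33 + 55t. Then 55t ≡ 43 − 33 ≡ 10 (mod 60); dividing through by 5 gives 11t ≡ 2 (mod 12).
Since 11·11 = 121 = 10·12 + 1, the inverse of 11 mod 12 is 11.
Multiplying by 11: t ≡ 11·2 = 22 ≡ 10 (mod 12).
Then n = 33 + 55·10 = 583.
Verify: 583 = 10·55 + 33 and 583 = 9·60 + 43. ✓

n = 583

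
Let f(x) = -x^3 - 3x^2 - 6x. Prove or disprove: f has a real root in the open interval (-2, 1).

Yes, f has a root in the interval.

f(-2) = 8 and f(1) = -10, which have opposite signs.
Since f is a polynomial it is continuous on [-2, 1].
By the Intermediate Value Theorem f must vanish at some point of (-2, 1).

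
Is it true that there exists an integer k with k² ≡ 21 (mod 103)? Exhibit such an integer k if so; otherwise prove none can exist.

103 is prime, so by Euler's criterion 21 is a square mod 103 iff 21^((103−1)/2) = 21^51 ≡ 1 (mod 103).
Repeated squaring mod 103: 21^2 = 441 ≡ 29; 21^4 ≡ 29² = 841 ≡ 17; 21^8 ≡ 17² = 289 ≡ 83; 21^16 ≡ 83² = 6889 ≡ 91; 21^32 ≡ 91² = 8281 ≡ 41.
Since 51 = 32 + 16 + 2 + 1, 21^51 ≡ 41 · 91 · 29 · 21; multiplying out mod 103: 41·91 = 3731 ≡ 23, then 23·29 = 667 ≡ 49, then 49·21 = 1029 ≡ 102. Thus 21^51 ≡ 102 ≡ −1 (mod 103).
The value −1 means 21 is a non-residue modulo 103, so k² ≡ 21 (mod 103) is impossible.

No, no such integer exists.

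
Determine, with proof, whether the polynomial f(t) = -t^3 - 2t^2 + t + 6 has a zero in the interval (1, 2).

f(1) = 4 and f(2) = -8, which have opposite signs.
Since f is a polynomial it is continuous on [1, 2].
By the Intermediate Value Theorem f must vanish at some point of (1, 2).

Such a root exists.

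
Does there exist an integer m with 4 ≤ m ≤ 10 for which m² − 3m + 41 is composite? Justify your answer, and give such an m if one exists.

At m = 7: 7² − 3·7 + 41 = 69 = 3·23, which is composite.

m = 7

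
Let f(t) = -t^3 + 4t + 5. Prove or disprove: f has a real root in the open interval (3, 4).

f(3) = -10 and f(4) = -43, both negative, so a sign-change argument is unavailable; we show f keeps this sign on the whole interval.
Substitute t = 3 + u, where 0 < u < 1 on the interval. Expanding, f(3 + u) = -u^3 - 9u^2 - 23u - 10.
All 4 nonzero coefficients of this polynomial in u are negative; hence for u > 0 the value is a sum of negative terms (the constant -10 among them).
Therefore f(t) < 0 throughout (3, 4), and f has no zero there.

f has no root in that interval.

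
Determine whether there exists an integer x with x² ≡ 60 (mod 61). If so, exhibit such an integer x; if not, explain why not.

x = 11

x = 11 works: 11² = 121, and 121 − 60 = 61 = 1·61.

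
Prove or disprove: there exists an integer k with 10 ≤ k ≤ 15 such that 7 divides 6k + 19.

k = 12

k = 12 works, since 6·12 + 19 = 91 = 13·7.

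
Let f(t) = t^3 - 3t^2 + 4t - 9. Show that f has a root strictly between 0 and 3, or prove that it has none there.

f(0) = -9 and f(3) = 3, which have opposite signs.
f is continuous everywhere (it is a polynomial), in particular on [0, 3].
By the Intermediate Value Theorem f must vanish at some point of (0, 3).

Yes, f has a root in the interval.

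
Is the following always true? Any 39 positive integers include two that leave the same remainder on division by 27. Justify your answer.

There are exactly 27 possible remainders on division by 27.
With 39 integers and only 27 classes, the pigeonhole principle forces two of them, say a and b, into the same class.
That is, a and b leave the same remainder on division by 27, as claimed.

Yes, this is always true.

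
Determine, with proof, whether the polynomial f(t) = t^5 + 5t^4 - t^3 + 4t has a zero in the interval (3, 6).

The endpoint values f(3) = 633 and f(6) = 14064 are both positive. Claim: f(t) > 0 for every t in (3, 6).
Shift to the endpoint 3: with t = 3 + u (0 < u < 3), one computes f(3 + u) = u^5 + 20u^4 + 149u^3 + 531u^2 + 922u + 633.
All 6 nonzero coefficients of this polynomial in u are positive; hence for u > 0 the value is a sum of positive terms (the constant 633 among them).
Therefore f(t) > 0 throughout (3, 6), and f has no zero there.

f has no root in that interval.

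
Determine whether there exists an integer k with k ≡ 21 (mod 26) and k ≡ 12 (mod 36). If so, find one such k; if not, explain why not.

Both moduli are multiples of 2 = gcd(26, 36), so any solution would satisfy k ≡ 21 and k ≡ 12 modulo 2 simultaneously.
However 21 ≡ 1 and 12 ≡ 0 (mod 2), and 1 ≠ 0.
Hence the system has no solution.

No, no such integer exists.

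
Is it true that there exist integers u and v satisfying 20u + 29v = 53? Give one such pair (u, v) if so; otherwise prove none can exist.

u = 7, v = -3

20 and 29 are coprime, so 20u + 29v ranges over all of ℤ.
Euclidean algorithm: 29 = 1·20 + 9, 20 = 2·9 + 2, 9 = 4·2 + 1, 2 = 2·1 + 0.
Back-substituting, 1 = 9 − 4·2 = 9 − 4·(20 − 2·9) = −4·20 + 9·9 = −4·20 + 9·(29 − 1·20) = 9·29 − 13·20; that is, 20·(-13) + 29·9 = 1.
Multiplying through by 53: u = (-13)·53 = -689, v = 9·53 = 477 is a solution.
Shifting by a multiple of (29, −20) keeps it a solution: u = -689 + 24·29 = 7, v = 477 − 24·20 = -3.
Indeed 20·7 + 29·(-3) = 140 − 87 = 53.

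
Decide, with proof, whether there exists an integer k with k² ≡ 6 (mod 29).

k = 8

Take k = 8. Then 8² = 64 = 2·29 + 6, so 8² ≡ 6 (mod 29).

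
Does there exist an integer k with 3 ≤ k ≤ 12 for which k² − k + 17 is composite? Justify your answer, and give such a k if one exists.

The values for k = 3, 4, …, 12 are 23, 29, 37, 47, 59, 73, 89, 107, 127, 149, and each of these is prime.
So no value in the range makes the expression composite.

No, no such integer k in that range exists.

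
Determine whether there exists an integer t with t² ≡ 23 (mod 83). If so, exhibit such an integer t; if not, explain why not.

Take t = 40. Then 40² = 1600 = 19·83 + 23, so 40² ≡ 23 (mod 83).

t = 40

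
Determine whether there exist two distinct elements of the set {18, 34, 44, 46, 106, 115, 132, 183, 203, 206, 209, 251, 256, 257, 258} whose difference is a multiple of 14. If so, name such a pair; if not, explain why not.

The pair (18, 46) works.

Reduce each element mod 14: 18↦4, 34↦6, 44↦2, 46↦4, 106↦8, 115↦3, 132↦6, 183↦1, 203↦7, 206↦10, 209↦13, 251↦13, 256↦4, 257↦5, 258↦6. The residue 4 repeats (at 18 and 46), and 46 − 18 = 28 = 2·14.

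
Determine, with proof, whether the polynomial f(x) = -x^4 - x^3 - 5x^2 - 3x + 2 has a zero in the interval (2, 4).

The endpoint values f(2) = -48 and f(4) = -410 are both negative. Claim: f(x) < 0 for every x in (2, 4).
Substitute x = 2 + u, where 0 < u < 2 on the interval. Expanding, f(2 + u) = -u^4 - 9u^3 - 35u^2 - 67u - 48.
The nonzero coefficients here are all negative, so for u > 0 every term is negative (or zero), and the constant term -48 is strictly negative.
So f is strictly negative on (2, 4); no root exists in the interval.

f has no root in that interval.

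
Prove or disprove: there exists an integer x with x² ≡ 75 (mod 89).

No such integer exists.

Apply Euler's criterion with the prime 89: 75 is a quadratic residue iff 75^44 ≡ 1 (mod 89), and a non-residue iff it is ≡ −1.
Repeated squaring mod 89: 75^2 = 5625 ≡ 18; 75^4 ≡ 18² = 324 ≡ 57; 75^8 ≡ 57² = 3249 ≡ 45; 75^16 ≡ 45² = 2025 ≡ 67; 75^32 ≡ 67² = 4489 ≡ 39.
Since 44 = 32 + 8 + 4, 75^44 ≡ 39 · 45 · 57; multiplying out mod 89: 39·45 = 1755 ≡ 64, then 64·57 = 3648 ≡ 88. Thus 75^44 ≡ 88 ≡ −1 (mod 89).
By Euler's criterion 75 is a quadratic non-residue mod 89: no x satisfies x² ≡ 75 (mod 89).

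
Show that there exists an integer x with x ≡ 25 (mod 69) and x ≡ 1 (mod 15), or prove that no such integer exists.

x = 301

Here gcd(69, 15) = 3, and both 25 and 1 leave remainder 1 mod 3, so the system is consistent.
List candidates x ≡ 25 (mod 69): 25, 94, 163, 232, 301. Modulo 15 these are 10, 4, 13, 7, 1; 301 gives 1 as required.
Verify: 301 = 4·69 + 25 and 301 = 20·15 + 1. ✓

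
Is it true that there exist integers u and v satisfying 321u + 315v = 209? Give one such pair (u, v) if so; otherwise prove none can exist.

gcd(321, 315) = 3, so every integer of the form 321u + 315v is a multiple of 3.
However 209 leaves remainder 2 on division by 3.
Hence no integers u, v satisfy the equation.

No, no such integers exist.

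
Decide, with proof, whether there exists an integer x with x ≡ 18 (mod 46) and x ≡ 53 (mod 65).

x = 248

gcd(46, 65) = 1, so the Chinese Remainder Theorem guarantees exactly one residue class mod 2990 satisfying both.
Write x = 18 + 46t and require 18 + 46t ≡ 53 (mod 65), i.e. 46t ≡ 35 (mod 65).
To invert 46 modulo 65: 65 = 1·46 + 19, 46 = 2·19 + 8, 19 = 2·8 + 3, 8 = 2·3 + 2, 3 = 1·2 + 1, 2 = 2·1 + 0, and unwinding, 1 = 3 − 1·2 = 3 − (8 − 2·3) = −8 + 3·3 = −8 + 3·(19 − 2·8) = 3·19 − 7·8 = 3·19 − 7·(46 − 2·19) = −7·46 + 17·19 = −7·46 + 17·(65 − 1·46) = 17·65 − 24·46. Thus 46⁻¹ ≡ -24 ≡ 41 (mod 65).
Therefore t ≡ 41·35 = 1435 ≡ 5 (mod 65).
With t = 5: x = 18 + 46·5 = 248.
Check: 248 mod 46 = 18, 248 mod 65 = 53. ✓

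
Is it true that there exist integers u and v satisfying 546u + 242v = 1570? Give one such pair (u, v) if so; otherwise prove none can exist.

u = 119, v = -262

gcd(546, 242) = 2, and 2 divides 1570, so integer solutions exist.
Dividing through by 2 reduces the equation to 273u + 121v = 785.
Dividing repeatedly: 273 = 2·121 + 31, 121 = 3·31 + 28, 31 = 1·28 + 3, 28 = 9·3 + 1, 3 = 3·1 + 0.
Working back up the chain: 1 = 28 − 9·3 = 28 − 9·(31 − 1·28) = −9·31 + 10·28 = −9·31 + 10·(121 − 3·31) = 10·121 − 39·31 = 10·121 − 39·(273 − 2·121) = −39·273 + 88·121. So 273·(-39) + 121·88 = 1.
Multiplying through by 785: u = (-39)·785 = -30615, v = 88·785 = 69080 is a solution.
Adding 254·121 to u and subtracting 254·273 from v gives the tidier solution (119, -262).
Indeed 546·119 + 242·(-262) = 64974 − 63404 = 1570.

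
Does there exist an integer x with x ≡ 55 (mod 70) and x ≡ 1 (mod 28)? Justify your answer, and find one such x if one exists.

gcd(70, 28) = 14. If x ≡ 55 (mod 70) and x ≡ 1 (mod 28), then x ≡ 55 (mod 14) and x ≡ 1 (mod 14).
But 55 mod 14 = 13 while 1 mod 14 = 1, a contradiction.
Therefore no such x exists.

No such integer exists.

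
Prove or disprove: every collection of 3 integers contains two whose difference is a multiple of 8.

Try 3 consecutive integers, 6, 7, 8. Their remainders mod 8 are 6, 7, 0 — pairwise different, as any 3 ≤ 8 consecutive integers have distinct residues.
Any two of them differ by at most 2 < 8 and by at least 1, so no difference is a multiple of 8.

No, the set {6, 7, 8} is a counterexample.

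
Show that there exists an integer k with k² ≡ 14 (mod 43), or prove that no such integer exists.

Take k = 10. Then 10² = 100 = 2·43 + 14, so 10² ≡ 14 (mod 43).

k = 10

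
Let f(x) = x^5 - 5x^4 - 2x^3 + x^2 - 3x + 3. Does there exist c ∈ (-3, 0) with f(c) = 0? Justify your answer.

f(-3) = -573 and f(0) = 3, which have opposite signs.
Since f is a polynomial it is continuous on [-3, 0].
The Intermediate Value Theorem then guarantees some c ∈ (-3, 0) with f(c) = 0.

Yes, f has a root in the interval.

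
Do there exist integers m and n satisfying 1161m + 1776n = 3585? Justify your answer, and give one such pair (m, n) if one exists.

Since gcd(1161, 1776) = 3 and 3585 = 3·1195, Bézout's identity guarantees a solution.
Dividing through by 3 reduces the equation to 387m + 592n = 1195.
Dividing repeatedly: 592 = 1·387 + 205, 387 = 1·205 + 182, 205 = 1·182 + 23, 182 = 7·23 + 21, 23 = 1·21 + 2, 21 = 10·2 + 1, 2 = 2·1 + 0.
Back-substituting, 1 = 21 − 10·2 = 21 − 10·(23 − 1·21) = −10·23 + 11·21 = −10·23 + 11·(182 − 7·23) = 11·182 − 87·23 = 11·182 − 87·(205 − 1·182) = −87·205 + 98·182 = −87·205 + 98·(387 − 1·205) = 98·387 − 185·205 = 98·387 − 185·(592 − 1·387) = −185·592 + 283·387; that is, 387·283 + 592·(-185) = 1.
Times 1195: 387·338185 + 592·(-221075) = 1195, so (338185, -221075) solves it.
Shifting by a multiple of (592, −387) keeps it a solution: m = 338185 − 571·592 = 153, n = -221075 + 571·387 = -98.
Check: 1161·153 + 1776·(-98) = 177633 − 174048 = 3585. ✓

m = 153, n = -98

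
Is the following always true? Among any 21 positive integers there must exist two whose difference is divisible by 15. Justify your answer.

True.

Each integer lies in one of the 15 residue classes modulo 15.
Since 21 > 15, two of the 21 integers must share a residue class by the pigeonhole principle; call them a and b.
Their difference a − b is then a multiple of 15.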